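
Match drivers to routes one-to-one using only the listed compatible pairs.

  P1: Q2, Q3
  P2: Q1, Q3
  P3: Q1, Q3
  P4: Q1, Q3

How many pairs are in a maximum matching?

Unit-capacity flow: source→left, listed edges, right→sink; max matching = max flow.
Augmenting path P1→Q2 (+1); matched 1.
Augmenting path P2→Q1 (+1); matched 2.
Augmenting path P3→Q3 (+1); matched 3.
No augmenting path remains; maximum matching = 3.
König certificate: {P1, Q1, Q3} is a vertex cover of size 3 (every listed pair touches it), so no matching can be larger.

3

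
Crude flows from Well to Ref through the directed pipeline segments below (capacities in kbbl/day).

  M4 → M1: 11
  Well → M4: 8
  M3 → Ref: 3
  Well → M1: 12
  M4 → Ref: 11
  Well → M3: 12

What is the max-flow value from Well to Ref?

11

Augment Well→M4→Ref: bottleneck 8, flow now 8.
Augment Well→M3→Ref: bottleneck 3, flow now 11.
No augmenting path remains; maximum flow = 11.
In the residual graph, reachable from Well: {Well, M1, M3}.
Min-cut edges: Well→M4 (8), M3→Ref (3); capacity 8 + 3 = 11.
This cut is saturated, so no flow can exceed 11.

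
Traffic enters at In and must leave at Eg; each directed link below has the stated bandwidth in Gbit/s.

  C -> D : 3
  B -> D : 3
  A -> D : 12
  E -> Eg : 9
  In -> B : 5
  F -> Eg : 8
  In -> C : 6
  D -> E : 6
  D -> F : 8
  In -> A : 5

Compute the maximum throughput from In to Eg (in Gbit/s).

Augment In→A→D→E→Eg: bottleneck 5, flow now 5.
Augment In→B→D→E→Eg: bottleneck 1, flow now 6.
Augment In→B→D→F→Eg: bottleneck 2, flow now 8.
Augment In→C→D→F→Eg: bottleneck 3, flow now 11.
No augmenting path remains; maximum flow = 11.
In the residual graph, reachable from In: {In, B, C}.
Min-cut edges: In→A (5), B→D (3), C→D (3); capacity 5 + 3 + 3 = 11.
This cut is saturated, so no flow can exceed 11.

11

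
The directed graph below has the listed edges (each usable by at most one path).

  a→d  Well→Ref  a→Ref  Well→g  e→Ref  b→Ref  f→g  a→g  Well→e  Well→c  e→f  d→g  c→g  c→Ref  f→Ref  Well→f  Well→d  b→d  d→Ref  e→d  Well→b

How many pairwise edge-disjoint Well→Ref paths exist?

Assign every edge capacity 1; by Menger, the answer equals the max flow.
Path Well→Ref (+1); total 1.
Path Well→b→Ref (+1); total 2.
Path Well→c→Ref (+1); total 3.
Path Well→d→Ref (+1); total 4.
Path Well→e→Ref (+1); total 5.
Path Well→f→Ref (+1); total 6.
No residual Well→Ref path; max flow = 6.
Certifying cut of size 6: {Well→Ref, Well→b, Well→c, Well→d, Well→e, Well→f}.

6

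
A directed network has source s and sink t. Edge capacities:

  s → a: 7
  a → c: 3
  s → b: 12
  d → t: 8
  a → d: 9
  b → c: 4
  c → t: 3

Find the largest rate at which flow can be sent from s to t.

10

Augment s→a→c→t: bottleneck 3, flow now 3.
Augment s→a→d→t: bottleneck 4, flow now 7.
Augment s→b→c→a→d→t: bottleneck 3, flow now 10. (uses reverse residual edge)
No augmenting path remains; maximum flow = 10.
In the residual graph, reachable from s: {s, b, c}.
Min-cut edges: s→a (7), c→t (3); capacity 7 + 3 = 10.
This cut is saturated, so no flow can exceed 10.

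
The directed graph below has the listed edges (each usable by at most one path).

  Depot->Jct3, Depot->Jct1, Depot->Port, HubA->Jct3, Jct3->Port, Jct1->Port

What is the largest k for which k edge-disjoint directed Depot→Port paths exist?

3

Assign every edge capacity 1; by Menger, the answer equals the max flow.
Path Depot→Port (+1); total 1.
Path Depot→Jct3→Port (+1); total 2.
Path Depot→Jct1→Port (+1); total 3.
No residual Depot→Port path; max flow = 3.
Certifying cut of size 3: {Depot→Jct1, Depot→Jct3, Depot→Port}.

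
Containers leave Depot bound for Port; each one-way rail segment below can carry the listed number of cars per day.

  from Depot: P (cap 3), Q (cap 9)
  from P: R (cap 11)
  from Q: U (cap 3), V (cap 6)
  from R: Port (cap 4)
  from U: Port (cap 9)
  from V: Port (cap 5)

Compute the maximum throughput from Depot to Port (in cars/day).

11

Augment Depot→P→R→Port: bottleneck 3, flow now 3.
Augment Depot→Q→U→Port: bottleneck 3, flow now 6.
Augment Depot→Q→V→Port: bottleneck 5, flow now 11.
No augmenting path remains; maximum flow = 11.
In the residual graph, reachable from Depot: {Depot, Q, V}.
Min-cut edges: Depot→P (3), Q→U (3), V→Port (5); capacity 3 + 3 + 5 = 11.
This cut is saturated, so no flow can exceed 11.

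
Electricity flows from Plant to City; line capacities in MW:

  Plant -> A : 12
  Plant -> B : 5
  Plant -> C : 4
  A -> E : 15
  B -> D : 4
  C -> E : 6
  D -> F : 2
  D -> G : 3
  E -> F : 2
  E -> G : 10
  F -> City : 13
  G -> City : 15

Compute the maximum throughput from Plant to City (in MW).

16

Augment Plant→A→E→F→City: bottleneck 2, flow now 2.
Augment Plant→A→E→G→City: bottleneck 10, flow now 12.
Augment Plant→B→D→F→City: bottleneck 2, flow now 14.
Augment Plant→B→D→G→City: bottleneck 2, flow now 16.
No augmenting path remains; maximum flow = 16.
In the residual graph, reachable from Plant: {Plant, A, B, C, E}.
Min-cut edges: B→D (4), E→F (2), E→G (10); capacity 4 + 2 + 10 = 16.
This cut is saturated, so no flow can exceed 16.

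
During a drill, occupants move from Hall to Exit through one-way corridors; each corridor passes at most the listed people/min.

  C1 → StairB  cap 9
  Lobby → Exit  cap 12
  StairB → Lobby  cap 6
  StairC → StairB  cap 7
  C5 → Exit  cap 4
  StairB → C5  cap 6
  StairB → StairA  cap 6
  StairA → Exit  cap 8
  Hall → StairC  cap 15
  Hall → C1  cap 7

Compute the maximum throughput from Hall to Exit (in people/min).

Augment Hall→StairC→StairB→C5→Exit: bottleneck 4, flow now 4.
Augment Hall→StairC→StairB→Lobby→Exit: bottleneck 3, flow now 7.
Augment Hall→C1→StairB→Lobby→Exit: bottleneck 3, flow now 10.
Augment Hall→C1→StairB→StairA→Exit: bottleneck 4, flow now 14.
No augmenting path remains; maximum flow = 14.
In the residual graph, reachable from Hall: {Hall, StairC}.
Min-cut edges: Hall→C1 (7), StairC→StairB (7); capacity 7 + 7 = 14.
This cut is saturated, so no flow can exceed 14.

14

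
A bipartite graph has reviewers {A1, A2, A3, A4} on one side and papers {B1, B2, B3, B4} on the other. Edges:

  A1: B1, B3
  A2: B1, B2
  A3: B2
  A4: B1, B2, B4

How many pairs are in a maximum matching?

4

Unit-capacity flow: source→left, listed edges, right→sink; max matching = max flow.
Augmenting path A1→B1 (+1); matched 1.
Augmenting path A2→B2 (+1); matched 2.
Augmenting path A4→B4 (+1); matched 3.
Augmenting path A3→B2→A2→B1→A1→B3 (+1); matched 4.
No augmenting path remains; maximum matching = 4.
König certificate: {A1, A2, A3, A4} is a vertex cover of size 4 (every listed pair touches it), so no matching can be larger.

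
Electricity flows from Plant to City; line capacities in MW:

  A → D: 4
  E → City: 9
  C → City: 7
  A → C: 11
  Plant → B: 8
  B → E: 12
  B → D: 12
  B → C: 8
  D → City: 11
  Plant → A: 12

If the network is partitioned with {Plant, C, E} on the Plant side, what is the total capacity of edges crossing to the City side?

Edges leaving {Plant, C, E}: Plant→A (12), Plant→B (8), C→City (7), E→City (9).
Cut capacity = 12 + 8 + 7 + 9 = 36.

36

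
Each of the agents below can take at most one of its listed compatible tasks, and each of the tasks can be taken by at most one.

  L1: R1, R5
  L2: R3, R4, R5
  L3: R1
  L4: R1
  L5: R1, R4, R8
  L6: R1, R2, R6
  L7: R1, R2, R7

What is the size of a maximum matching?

6

Unit-capacity flow: source→left, listed edges, right→sink; max matching = max flow.
Augmenting path L1→R1 (+1); matched 1.
Augmenting path L2→R3 (+1); matched 2.
Augmenting path L5→R4 (+1); matched 3.
Augmenting path L6→R2 (+1); matched 4.
Augmenting path L7→R7 (+1); matched 5.
Augmenting path L3→R1→L1→R5 (+1); matched 6.
No augmenting path remains; maximum matching = 6.
König certificate: {L1, L2, L5, L6, L7, R1} is a vertex cover of size 6 (every listed pair touches it), so no matching can be larger.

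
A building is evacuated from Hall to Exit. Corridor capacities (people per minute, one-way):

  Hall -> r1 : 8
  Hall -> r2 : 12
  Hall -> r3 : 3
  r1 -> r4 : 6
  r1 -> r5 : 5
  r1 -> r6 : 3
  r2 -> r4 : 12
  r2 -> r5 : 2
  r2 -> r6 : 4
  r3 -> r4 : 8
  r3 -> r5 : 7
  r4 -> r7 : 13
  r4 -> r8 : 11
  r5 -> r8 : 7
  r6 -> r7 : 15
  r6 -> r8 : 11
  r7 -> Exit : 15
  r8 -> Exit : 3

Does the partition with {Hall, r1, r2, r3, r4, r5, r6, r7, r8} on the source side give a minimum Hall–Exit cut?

Given cut capacity: 15 + 3 = 18.
Augment Hall→r1→r4→r7→Exit: bottleneck 6, flow now 6.
Augment Hall→r1→r5→r8→Exit: bottleneck 2, flow now 8.
Augment Hall→r2→r4→r7→Exit: bottleneck 7, flow now 15.
Augment Hall→r2→r4→r8→Exit: bottleneck 1, flow now 16.
Augment Hall→r2→r6→r7→Exit: bottleneck 2, flow now 18.
No augmenting path remains; maximum flow = 18.
Cut capacity 18 equals the max flow, so it is a minimum cut.

Yes — it is a minimum cut (capacity 18).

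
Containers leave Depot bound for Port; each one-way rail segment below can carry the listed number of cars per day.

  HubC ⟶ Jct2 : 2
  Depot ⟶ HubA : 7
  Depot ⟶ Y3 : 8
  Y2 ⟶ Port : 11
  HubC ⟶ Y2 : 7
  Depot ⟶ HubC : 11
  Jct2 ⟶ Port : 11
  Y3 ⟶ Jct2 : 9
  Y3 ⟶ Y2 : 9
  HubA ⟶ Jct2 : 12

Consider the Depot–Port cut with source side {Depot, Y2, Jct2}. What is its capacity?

Edges leaving {Depot, Y2, Jct2}: Depot→HubC (11), Depot→Y3 (8), Depot→HubA (7), Y2→Port (11), Jct2→Port (11).
Cut capacity = 11 + 8 + 7 + 11 + 11 = 48.

48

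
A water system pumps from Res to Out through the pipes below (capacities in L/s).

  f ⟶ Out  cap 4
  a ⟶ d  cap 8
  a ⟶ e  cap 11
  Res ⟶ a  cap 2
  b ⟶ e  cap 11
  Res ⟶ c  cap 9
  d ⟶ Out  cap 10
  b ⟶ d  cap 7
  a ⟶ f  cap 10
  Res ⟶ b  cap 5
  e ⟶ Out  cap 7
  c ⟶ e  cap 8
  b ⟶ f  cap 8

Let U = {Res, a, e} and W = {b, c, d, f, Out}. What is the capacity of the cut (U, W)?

39

Edges leaving {Res, a, e}: Res→b (5), Res→c (9), a→d (8), a→f (10), e→Out (7).
Cut capacity = 5 + 9 + 8 + 10 + 7 = 39.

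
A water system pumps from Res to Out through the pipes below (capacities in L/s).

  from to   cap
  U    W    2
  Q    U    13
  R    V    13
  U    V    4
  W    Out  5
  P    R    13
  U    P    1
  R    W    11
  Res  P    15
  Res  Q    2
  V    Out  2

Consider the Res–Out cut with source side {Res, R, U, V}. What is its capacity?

Edges leaving {Res, R, U, V}: Res→P (15), Res→Q (2), R→W (11), U→P (1), U→W (2), V→Out (2).
Cut capacity = 15 + 2 + 11 + 1 + 2 + 2 = 33.

33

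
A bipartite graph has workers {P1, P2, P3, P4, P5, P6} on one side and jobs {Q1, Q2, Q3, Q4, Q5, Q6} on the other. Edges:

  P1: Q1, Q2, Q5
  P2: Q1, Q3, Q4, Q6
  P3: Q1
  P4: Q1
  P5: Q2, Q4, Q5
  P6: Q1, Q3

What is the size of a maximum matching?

5

Unit-capacity flow: source→left, listed edges, right→sink; max matching = max flow.
Augmenting path P1→Q1 (+1); matched 1.
Augmenting path P2→Q3 (+1); matched 2.
Augmenting path P5→Q2 (+1); matched 3.
Augmenting path P3→Q1→P1→Q5 (+1); matched 4.
Augmenting path P6→Q3→P2→Q4 (+1); matched 5.
No augmenting path remains; maximum matching = 5.
König certificate: {P1, P2, P5, P6, Q1} is a vertex cover of size 5 (every listed pair touches it), so no matching can be larger.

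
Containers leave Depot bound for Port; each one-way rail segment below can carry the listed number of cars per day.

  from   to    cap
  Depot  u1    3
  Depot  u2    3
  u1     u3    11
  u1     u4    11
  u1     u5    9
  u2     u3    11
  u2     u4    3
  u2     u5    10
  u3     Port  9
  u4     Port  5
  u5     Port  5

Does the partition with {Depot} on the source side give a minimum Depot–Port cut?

Given cut capacity: 3 + 3 = 6.
Augment Depot→u1→u3→Port: bottleneck 3, flow now 3.
Augment Depot→u2→u3→Port: bottleneck 3, flow now 6.
No augmenting path remains; maximum flow = 6.
Cut capacity 6 equals the max flow, so it is a minimum cut.

Yes — it is a minimum cut (capacity 6).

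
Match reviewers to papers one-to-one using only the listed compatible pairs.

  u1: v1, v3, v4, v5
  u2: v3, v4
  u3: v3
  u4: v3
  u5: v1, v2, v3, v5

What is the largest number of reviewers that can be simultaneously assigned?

Unit-capacity flow: source→left, listed edges, right→sink; max matching = max flow.
Augmenting path u1→v1 (+1); matched 1.
Augmenting path u2→v3 (+1); matched 2.
Augmenting path u5→v2 (+1); matched 3.
Augmenting path u3→v3→u2→v4 (+1); matched 4.
No augmenting path remains; maximum matching = 4.
König certificate: {u1, u2, u5, v3} is a vertex cover of size 4 (every listed pair touches it), so no matching can be larger.

4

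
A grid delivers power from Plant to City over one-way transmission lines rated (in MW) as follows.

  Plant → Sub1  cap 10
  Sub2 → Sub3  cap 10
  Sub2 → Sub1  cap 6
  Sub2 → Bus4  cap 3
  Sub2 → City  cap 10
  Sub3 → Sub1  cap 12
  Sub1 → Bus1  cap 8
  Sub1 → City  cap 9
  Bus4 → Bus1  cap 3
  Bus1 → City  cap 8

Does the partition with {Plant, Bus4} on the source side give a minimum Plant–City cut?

Given cut capacity: 10 + 3 = 13.
Augment Plant→Sub1→City: bottleneck 9, flow now 9.
Augment Plant→Sub1→Bus1→City: bottleneck 1, flow now 10.
No augmenting path remains; maximum flow = 10.
In the residual graph, reachable from Plant: {Plant}.
Min-cut edges: Plant→Sub1 (10); capacity 10 = 10.
Cut capacity 13 exceeds the max flow 10, so it is not minimum.

No — its capacity is 13, but the minimum cut has capacity 10.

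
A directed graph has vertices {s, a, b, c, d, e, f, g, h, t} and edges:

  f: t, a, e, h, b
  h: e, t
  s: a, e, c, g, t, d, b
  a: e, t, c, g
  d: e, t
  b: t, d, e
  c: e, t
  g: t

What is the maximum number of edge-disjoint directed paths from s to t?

Assign every edge capacity 1; by Menger, the answer equals the max flow.
Path s→t (+1); total 1.
Path s→a→t (+1); total 2.
Path s→b→t (+1); total 3.
Path s→c→t (+1); total 4.
Path s→d→t (+1); total 5.
Path s→g→t (+1); total 6.
No residual s→t path; max flow = 6.
Certifying cut of size 6: {s→a, s→b, s→c, s→d, s→g, s→t}.

6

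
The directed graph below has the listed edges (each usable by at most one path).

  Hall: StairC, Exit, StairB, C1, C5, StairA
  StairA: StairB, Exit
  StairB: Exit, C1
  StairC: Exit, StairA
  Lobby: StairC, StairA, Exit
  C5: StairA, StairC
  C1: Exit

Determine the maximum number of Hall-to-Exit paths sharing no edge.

Assign every edge capacity 1; by Menger, the answer equals the max flow.
Path Hall→Exit (+1); total 1.
Path Hall→StairB→Exit (+1); total 2.
Path Hall→C1→Exit (+1); total 3.
Path Hall→StairC→Exit (+1); total 4.
Path Hall→StairA→Exit (+1); total 5.
No residual Hall→Exit path; max flow = 5.
Certifying cut of size 5: {C1→Exit, Hall→Exit, StairA→Exit, StairB→Exit, StairC→Exit}.

5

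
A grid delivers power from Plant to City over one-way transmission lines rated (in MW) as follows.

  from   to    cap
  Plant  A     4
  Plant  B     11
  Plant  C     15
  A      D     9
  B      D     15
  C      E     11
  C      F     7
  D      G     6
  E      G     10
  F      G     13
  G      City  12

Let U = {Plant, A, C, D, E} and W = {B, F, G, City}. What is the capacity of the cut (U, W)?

Edges leaving {Plant, A, C, D, E}: Plant→B (11), C→F (7), D→G (6), E→G (10).
Cut capacity = 11 + 7 + 6 + 10 = 34.

34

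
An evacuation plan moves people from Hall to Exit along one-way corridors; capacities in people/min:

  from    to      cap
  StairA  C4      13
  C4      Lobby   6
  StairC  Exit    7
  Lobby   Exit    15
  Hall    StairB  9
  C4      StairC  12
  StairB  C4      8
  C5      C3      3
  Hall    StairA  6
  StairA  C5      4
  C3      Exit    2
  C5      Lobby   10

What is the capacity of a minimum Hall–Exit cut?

14

Augment Hall→StairB→C4→StairC→Exit: bottleneck 7, flow now 7.
Augment Hall→StairB→C4→Lobby→Exit: bottleneck 1, flow now 8.
Augment Hall→StairA→C5→C3→Exit: bottleneck 2, flow now 10.
Augment Hall→StairA→C5→Lobby→Exit: bottleneck 2, flow now 12.
Augment Hall→StairA→C4→Lobby→Exit: bottleneck 2, flow now 14.
No augmenting path remains; maximum flow = 14.
By max-flow min-cut, the minimum cut capacity equals the max flow.
In the residual graph, reachable from Hall: {Hall, StairB}.
Min-cut edges: Hall→StairA (6), StairB→C4 (8); capacity 6 + 8 = 14.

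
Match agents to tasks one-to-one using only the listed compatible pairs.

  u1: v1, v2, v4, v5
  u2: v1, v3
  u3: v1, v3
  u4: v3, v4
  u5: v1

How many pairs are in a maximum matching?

Unit-capacity flow: source→left, listed edges, right→sink; max matching = max flow.
Augmenting path u1→v1 (+1); matched 1.
Augmenting path u2→v3 (+1); matched 2.
Augmenting path u4→v4 (+1); matched 3.
Augmenting path u3→v1→u1→v2 (+1); matched 4.
No augmenting path remains; maximum matching = 4.
König certificate: {u1, u4, v1, v3} is a vertex cover of size 4 (every listed pair touches it), so no matching can be larger.

4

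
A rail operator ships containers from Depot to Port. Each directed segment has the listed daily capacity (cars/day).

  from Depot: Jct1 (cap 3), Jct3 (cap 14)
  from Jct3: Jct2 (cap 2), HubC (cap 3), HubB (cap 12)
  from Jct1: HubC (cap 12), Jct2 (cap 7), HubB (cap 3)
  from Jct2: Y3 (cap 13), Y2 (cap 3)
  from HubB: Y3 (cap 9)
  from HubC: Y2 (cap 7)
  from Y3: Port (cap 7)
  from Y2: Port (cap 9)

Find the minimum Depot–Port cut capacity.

Augment Depot→Jct3→Jct2→Y3→Port: bottleneck 2, flow now 2.
Augment Depot→Jct3→HubB→Y3→Port: bottleneck 5, flow now 7.
Augment Depot→Jct3→HubC→Y2→Port: bottleneck 3, flow now 10.
Augment Depot→Jct1→Jct2→Y2→Port: bottleneck 3, flow now 13.
Augment Depot→Jct3→HubB→Y3→Jct2→Jct1→HubC→Y2→Port: bottleneck 2, flow now 15. (uses reverse residual edge)
No augmenting path remains; maximum flow = 15.
By max-flow min-cut, the minimum cut capacity equals the max flow.
In the residual graph, reachable from Depot: {Depot, Jct3, HubB, Y3}.
Min-cut edges: Depot→Jct1 (3), Jct3→Jct2 (2), Jct3→HubC (3), Y3→Port (7); capacity 3 + 2 + 3 + 7 = 15.

15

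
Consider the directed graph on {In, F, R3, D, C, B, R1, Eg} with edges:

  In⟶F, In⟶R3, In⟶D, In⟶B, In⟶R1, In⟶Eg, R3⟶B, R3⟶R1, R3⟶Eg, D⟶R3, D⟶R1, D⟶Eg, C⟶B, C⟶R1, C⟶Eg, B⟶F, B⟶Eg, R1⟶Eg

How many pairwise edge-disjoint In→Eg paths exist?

5

Assign every edge capacity 1; by Menger, the answer equals the max flow.
Path In→Eg (+1); total 1.
Path In→R3→Eg (+1); total 2.
Path In→D→Eg (+1); total 3.
Path In→B→Eg (+1); total 4.
Path In→R1→Eg (+1); total 5.
No residual In→Eg path; max flow = 5.
Certifying cut of size 5: {In→B, In→D, In→Eg, In→R1, In→R3}.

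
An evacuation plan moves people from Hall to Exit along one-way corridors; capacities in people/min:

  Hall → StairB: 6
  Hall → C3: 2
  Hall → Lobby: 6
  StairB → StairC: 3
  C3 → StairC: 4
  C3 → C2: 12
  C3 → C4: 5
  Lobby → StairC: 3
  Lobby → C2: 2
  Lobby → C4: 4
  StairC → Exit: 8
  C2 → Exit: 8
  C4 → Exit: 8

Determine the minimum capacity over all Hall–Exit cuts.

11

Augment Hall→StairB→StairC→Exit: bottleneck 3, flow now 3.
Augment Hall→C3→StairC→Exit: bottleneck 2, flow now 5.
Augment Hall→Lobby→StairC→Exit: bottleneck 3, flow now 8.
Augment Hall→Lobby→C2→Exit: bottleneck 2, flow now 10.
Augment Hall→Lobby→C4→Exit: bottleneck 1, flow now 11.
No augmenting path remains; maximum flow = 11.
By max-flow min-cut, the minimum cut capacity equals the max flow.
In the residual graph, reachable from Hall: {Hall, StairB}.
Min-cut edges: Hall→C3 (2), Hall→Lobby (6), StairB→StairC (3); capacity 2 + 6 + 3 = 11.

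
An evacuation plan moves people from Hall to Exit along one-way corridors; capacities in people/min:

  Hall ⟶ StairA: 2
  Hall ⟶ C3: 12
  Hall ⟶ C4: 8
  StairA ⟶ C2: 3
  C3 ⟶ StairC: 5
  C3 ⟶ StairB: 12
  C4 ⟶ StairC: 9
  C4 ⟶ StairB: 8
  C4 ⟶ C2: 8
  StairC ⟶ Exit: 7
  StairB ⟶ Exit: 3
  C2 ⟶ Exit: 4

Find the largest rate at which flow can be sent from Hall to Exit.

Augment Hall→StairA→C2→Exit: bottleneck 2, flow now 2.
Augment Hall→C3→StairC→Exit: bottleneck 5, flow now 7.
Augment Hall→C3→StairB→Exit: bottleneck 3, flow now 10.
Augment Hall→C4→StairC→Exit: bottleneck 2, flow now 12.
Augment Hall→C4→C2→Exit: bottleneck 2, flow now 14.
No augmenting path remains; maximum flow = 14.
In the residual graph, reachable from Hall: {Hall, StairA, C3, C4, StairC, StairB, C2}.
Min-cut edges: StairC→Exit (7), StairB→Exit (3), C2→Exit (4); capacity 7 + 3 + 4 = 14.
This cut is saturated, so no flow can exceed 14.

14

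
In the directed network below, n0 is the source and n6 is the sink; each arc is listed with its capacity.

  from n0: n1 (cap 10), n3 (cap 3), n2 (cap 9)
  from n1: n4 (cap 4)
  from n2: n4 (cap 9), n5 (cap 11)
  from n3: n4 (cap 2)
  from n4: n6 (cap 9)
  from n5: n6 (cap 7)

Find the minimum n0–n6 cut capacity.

Augment n0→n1→n4→n6: bottleneck 4, flow now 4.
Augment n0→n2→n4→n6: bottleneck 5, flow now 9.
Augment n0→n2→n5→n6: bottleneck 4, flow now 13.
Augment n0→n3→n4→n2→n5→n6: bottleneck 2, flow now 15. (uses reverse residual edge)
No augmenting path remains; maximum flow = 15.
By max-flow min-cut, the minimum cut capacity equals the max flow.
In the residual graph, reachable from n0: {n0, n1, n3}.
Min-cut edges: n0→n2 (9), n1→n4 (4), n3→n4 (2); capacity 9 + 4 + 2 = 15.

15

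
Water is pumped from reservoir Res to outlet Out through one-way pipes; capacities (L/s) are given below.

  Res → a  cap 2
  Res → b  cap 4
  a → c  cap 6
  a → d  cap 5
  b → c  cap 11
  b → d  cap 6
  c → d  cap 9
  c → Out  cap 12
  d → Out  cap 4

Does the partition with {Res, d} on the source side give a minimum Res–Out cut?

Given cut capacity: 2 + 4 + 4 = 10.
Augment Res→a→c→Out: bottleneck 2, flow now 2.
Augment Res→b→c→Out: bottleneck 4, flow now 6.
No augmenting path remains; maximum flow = 6.
In the residual graph, reachable from Res: {Res}.
Min-cut edges: Res→a (2), Res→b (4); capacity 2 + 4 = 6.
Cut capacity 10 exceeds the max flow 6, so it is not minimum.

No — its capacity is 10, but the minimum cut has capacity 6.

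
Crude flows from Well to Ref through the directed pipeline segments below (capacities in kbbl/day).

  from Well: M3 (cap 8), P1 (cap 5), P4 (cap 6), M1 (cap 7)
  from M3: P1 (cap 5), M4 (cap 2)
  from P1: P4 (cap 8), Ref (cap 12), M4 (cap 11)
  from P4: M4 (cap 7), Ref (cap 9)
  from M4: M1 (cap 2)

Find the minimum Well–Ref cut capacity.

Augment Well→P1→Ref: bottleneck 5, flow now 5.
Augment Well→P4→Ref: bottleneck 6, flow now 11.
Augment Well→M3→P1→Ref: bottleneck 5, flow now 16.
No augmenting path remains; maximum flow = 16.
By max-flow min-cut, the minimum cut capacity equals the max flow.
In the residual graph, reachable from Well: {Well, M3, M4, M1}.
Min-cut edges: Well→P1 (5), Well→P4 (6), M3→P1 (5); capacity 5 + 6 + 5 = 16.

16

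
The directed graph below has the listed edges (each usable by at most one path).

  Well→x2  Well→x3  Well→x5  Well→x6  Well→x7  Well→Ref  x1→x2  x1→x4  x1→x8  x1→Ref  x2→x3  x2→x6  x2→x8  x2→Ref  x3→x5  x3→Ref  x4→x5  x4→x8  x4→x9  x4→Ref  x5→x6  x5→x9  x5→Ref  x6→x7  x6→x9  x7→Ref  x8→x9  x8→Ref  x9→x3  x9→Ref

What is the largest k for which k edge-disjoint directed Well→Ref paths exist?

6

Assign every edge capacity 1; by Menger, the answer equals the max flow.
Path Well→Ref (+1); total 1.
Path Well→x2→Ref (+1); total 2.
Path Well→x3→Ref (+1); total 3.
Path Well→x5→Ref (+1); total 4.
Path Well→x7→Ref (+1); total 5.
Path Well→x6→x9→Ref (+1); total 6.
No residual Well→Ref path; max flow = 6.
Certifying cut of size 6: {Well→Ref, Well→x2, Well→x3, Well→x5, Well→x6, Well→x7}.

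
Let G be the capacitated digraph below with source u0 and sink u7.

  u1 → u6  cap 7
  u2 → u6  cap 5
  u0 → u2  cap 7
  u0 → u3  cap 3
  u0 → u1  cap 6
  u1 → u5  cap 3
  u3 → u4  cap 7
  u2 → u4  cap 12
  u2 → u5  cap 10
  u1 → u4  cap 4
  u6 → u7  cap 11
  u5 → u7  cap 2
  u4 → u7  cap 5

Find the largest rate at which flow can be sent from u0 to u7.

16

Augment u0→u1→u4→u7: bottleneck 4, flow now 4.
Augment u0→u1→u5→u7: bottleneck 2, flow now 6.
Augment u0→u2→u4→u7: bottleneck 1, flow now 7.
Augment u0→u2→u6→u7: bottleneck 5, flow now 12.
Augment u0→u2→u4→u1→u6→u7: bottleneck 1, flow now 13. (uses reverse residual edge)
Augment u0→u3→u4→u1→u6→u7: bottleneck 3, flow now 16. (uses reverse residual edge)
No augmenting path remains; maximum flow = 16.
In the residual graph, reachable from u0: {u0}.
Min-cut edges: u0→u1 (6), u0→u2 (7), u0→u3 (3); capacity 6 + 7 + 3 = 16.
This cut is saturated, so no flow can exceed 16.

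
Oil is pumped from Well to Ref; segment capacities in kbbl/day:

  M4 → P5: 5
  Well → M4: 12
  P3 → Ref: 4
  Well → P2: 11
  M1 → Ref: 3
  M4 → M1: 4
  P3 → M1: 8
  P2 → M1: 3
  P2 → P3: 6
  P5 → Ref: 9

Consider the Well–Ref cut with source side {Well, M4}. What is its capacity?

20

Edges leaving {Well, M4}: Well→P2 (11), M4→P5 (5), M4→M1 (4).
Cut capacity = 11 + 5 + 4 = 20.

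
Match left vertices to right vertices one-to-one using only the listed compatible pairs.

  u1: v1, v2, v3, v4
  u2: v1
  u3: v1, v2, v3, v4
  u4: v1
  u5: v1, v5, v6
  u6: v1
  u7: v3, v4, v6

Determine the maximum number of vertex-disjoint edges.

5

Unit-capacity flow: source→left, listed edges, right→sink; max matching = max flow.
Augmenting path u1→v1 (+1); matched 1.
Augmenting path u3→v2 (+1); matched 2.
Augmenting path u5→v5 (+1); matched 3.
Augmenting path u7→v3 (+1); matched 4.
Augmenting path u2→v1→u1→v4 (+1); matched 5.
No augmenting path remains; maximum matching = 5.
König certificate: {u1, u3, u5, u7, v1} is a vertex cover of size 5 (every listed pair touches it), so no matching can be larger.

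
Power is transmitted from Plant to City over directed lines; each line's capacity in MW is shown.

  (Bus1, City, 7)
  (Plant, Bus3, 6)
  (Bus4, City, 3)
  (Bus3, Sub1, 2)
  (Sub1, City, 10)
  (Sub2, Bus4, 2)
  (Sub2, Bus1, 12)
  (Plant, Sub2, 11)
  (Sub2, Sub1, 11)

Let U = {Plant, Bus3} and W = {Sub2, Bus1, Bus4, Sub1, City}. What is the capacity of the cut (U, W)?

Edges leaving {Plant, Bus3}: Plant→Sub2 (11), Bus3→Sub1 (2).
Cut capacity = 11 + 2 = 13.

13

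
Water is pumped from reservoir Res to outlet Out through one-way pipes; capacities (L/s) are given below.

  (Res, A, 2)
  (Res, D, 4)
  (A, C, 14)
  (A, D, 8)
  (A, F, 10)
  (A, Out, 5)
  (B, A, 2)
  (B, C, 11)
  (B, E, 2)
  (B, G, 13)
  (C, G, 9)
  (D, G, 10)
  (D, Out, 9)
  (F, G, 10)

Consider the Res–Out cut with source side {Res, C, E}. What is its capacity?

Edges leaving {Res, C, E}: Res→A (2), Res→D (4), C→G (9).
Cut capacity = 2 + 4 + 9 = 15.

15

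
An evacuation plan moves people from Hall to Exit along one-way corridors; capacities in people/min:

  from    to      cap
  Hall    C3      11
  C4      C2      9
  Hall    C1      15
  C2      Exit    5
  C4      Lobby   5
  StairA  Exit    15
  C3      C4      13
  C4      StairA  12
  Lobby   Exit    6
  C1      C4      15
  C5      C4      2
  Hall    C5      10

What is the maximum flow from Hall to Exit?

Augment Hall→C5→C4→Lobby→Exit: bottleneck 2, flow now 2.
Augment Hall→C1→C4→Lobby→Exit: bottleneck 3, flow now 5.
Augment Hall→C1→C4→C2→Exit: bottleneck 5, flow now 10.
Augment Hall→C1→C4→StairA→Exit: bottleneck 7, flow now 17.
Augment Hall→C3→C4→StairA→Exit: bottleneck 5, flow now 22.
No augmenting path remains; maximum flow = 22.
In the residual graph, reachable from Hall: {Hall, C5, C1, C3, C4, C2}.
Min-cut edges: C4→Lobby (5), C4→StairA (12), C2→Exit (5); capacity 5 + 12 + 5 = 22.
This cut is saturated, so no flow can exceed 22.

22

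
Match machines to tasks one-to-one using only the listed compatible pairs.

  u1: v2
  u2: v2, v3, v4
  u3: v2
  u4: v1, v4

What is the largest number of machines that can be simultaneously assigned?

Unit-capacity flow: source→left, listed edges, right→sink; max matching = max flow.
Augmenting path u1→v2 (+1); matched 1.
Augmenting path u2→v3 (+1); matched 2.
Augmenting path u4→v1 (+1); matched 3.
No augmenting path remains; maximum matching = 3.
König certificate: {u2, u4, v2} is a vertex cover of size 3 (every listed pair touches it), so no matching can be larger.

3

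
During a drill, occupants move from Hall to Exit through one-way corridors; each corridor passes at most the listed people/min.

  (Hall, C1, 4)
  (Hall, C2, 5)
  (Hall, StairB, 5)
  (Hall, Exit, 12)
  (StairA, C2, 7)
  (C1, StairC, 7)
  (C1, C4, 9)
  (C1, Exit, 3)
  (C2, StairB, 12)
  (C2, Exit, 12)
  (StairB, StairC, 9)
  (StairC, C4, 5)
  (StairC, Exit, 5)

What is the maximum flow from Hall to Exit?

25

Augment Hall→Exit: bottleneck 12, flow now 12.
Augment Hall→C1→Exit: bottleneck 3, flow now 15.
Augment Hall→C2→Exit: bottleneck 5, flow now 20.
Augment Hall→C1→StairC→Exit: bottleneck 1, flow now 21.
Augment Hall→StairB→StairC→Exit: bottleneck 4, flow now 25.
No augmenting path remains; maximum flow = 25.
In the residual graph, reachable from Hall: {Hall, C1, StairB, StairC, C4}.
Min-cut edges: Hall→C2 (5), Hall→Exit (12), C1→Exit (3), StairC→Exit (5); capacity 5 + 12 + 3 + 5 = 25.
This cut is saturated, so no flow can exceed 25.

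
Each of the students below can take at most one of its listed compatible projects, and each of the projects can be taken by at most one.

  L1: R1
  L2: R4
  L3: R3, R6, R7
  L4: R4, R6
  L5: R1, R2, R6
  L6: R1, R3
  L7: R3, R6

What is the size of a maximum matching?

Unit-capacity flow: source→left, listed edges, right→sink; max matching = max flow.
Augmenting path L1→R1 (+1); matched 1.
Augmenting path L2→R4 (+1); matched 2.
Augmenting path L3→R3 (+1); matched 3.
Augmenting path L4→R6 (+1); matched 4.
Augmenting path L5→R2 (+1); matched 5.
Augmenting path L6→R3→L3→R7 (+1); matched 6.
No augmenting path remains; maximum matching = 6.
König certificate: {L3, L5, R1, R3, R4, R6} is a vertex cover of size 6 (every listed pair touches it), so no matching can be larger.

6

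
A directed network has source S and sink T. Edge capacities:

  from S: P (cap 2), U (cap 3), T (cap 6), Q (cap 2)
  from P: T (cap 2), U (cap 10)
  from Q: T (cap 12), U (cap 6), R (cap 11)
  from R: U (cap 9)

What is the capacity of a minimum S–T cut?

10

Augment S→T: bottleneck 6, flow now 6.
Augment S→P→T: bottleneck 2, flow now 8.
Augment S→Q→T: bottleneck 2, flow now 10.
No augmenting path remains; maximum flow = 10.
By max-flow min-cut, the minimum cut capacity equals the max flow.
In the residual graph, reachable from S: {S, U}.
Min-cut edges: S→P (2), S→Q (2), S→T (6); capacity 2 + 2 + 6 = 10.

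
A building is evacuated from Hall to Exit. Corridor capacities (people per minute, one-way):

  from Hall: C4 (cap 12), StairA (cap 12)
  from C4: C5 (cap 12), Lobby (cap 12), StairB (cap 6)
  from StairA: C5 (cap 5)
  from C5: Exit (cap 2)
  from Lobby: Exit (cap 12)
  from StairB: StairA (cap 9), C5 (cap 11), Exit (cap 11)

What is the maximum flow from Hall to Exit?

14

Augment Hall→C4→C5→Exit: bottleneck 2, flow now 2.
Augment Hall→C4→Lobby→Exit: bottleneck 10, flow now 12.
Augment Hall→StairA→C5→C4→Lobby→Exit: bottleneck 2, flow now 14. (uses reverse residual edge)
No augmenting path remains; maximum flow = 14.
In the residual graph, reachable from Hall: {Hall, StairA, C5}.
Min-cut edges: Hall→C4 (12), C5→Exit (2); capacity 12 + 2 = 14.
This cut is saturated, so no flow can exceed 14.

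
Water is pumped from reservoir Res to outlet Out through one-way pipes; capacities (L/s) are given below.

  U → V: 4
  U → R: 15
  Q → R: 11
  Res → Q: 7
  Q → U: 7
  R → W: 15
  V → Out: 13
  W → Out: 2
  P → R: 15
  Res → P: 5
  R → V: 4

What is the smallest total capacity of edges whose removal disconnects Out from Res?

Augment Res→P→R→V→Out: bottleneck 4, flow now 4.
Augment Res→P→R→W→Out: bottleneck 1, flow now 5.
Augment Res→Q→R→W→Out: bottleneck 1, flow now 6.
Augment Res→Q→U→V→Out: bottleneck 4, flow now 10.
No augmenting path remains; maximum flow = 10.
By max-flow min-cut, the minimum cut capacity equals the max flow.
In the residual graph, reachable from Res: {Res, P, Q, R, U, W}.
Min-cut edges: R→V (4), U→V (4), W→Out (2); capacity 4 + 4 + 2 = 10.

10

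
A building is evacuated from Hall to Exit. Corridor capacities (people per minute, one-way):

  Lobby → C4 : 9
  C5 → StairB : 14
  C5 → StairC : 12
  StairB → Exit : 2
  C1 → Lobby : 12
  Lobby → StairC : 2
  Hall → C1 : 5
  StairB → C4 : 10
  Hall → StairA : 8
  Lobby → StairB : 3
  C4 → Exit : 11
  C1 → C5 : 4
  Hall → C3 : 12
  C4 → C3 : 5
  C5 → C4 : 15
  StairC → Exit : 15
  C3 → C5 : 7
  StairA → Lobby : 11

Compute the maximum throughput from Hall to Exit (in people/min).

Augment Hall→C1→C5→StairB→Exit: bottleneck 2, flow now 2.
Augment Hall→C1→C5→C4→Exit: bottleneck 2, flow now 4.
Augment Hall→C1→Lobby→C4→Exit: bottleneck 1, flow now 5.
Augment Hall→C3→C5→C4→Exit: bottleneck 7, flow now 12.
Augment Hall→StairA→Lobby→C4→Exit: bottleneck 1, flow now 13.
Augment Hall→StairA→Lobby→StairC→Exit: bottleneck 2, flow now 15.
Augment Hall→StairA→Lobby→StairB→C5→StairC→Exit: bottleneck 2, flow now 17. (uses reverse residual edge)
Augment Hall→StairA→Lobby→C4→C5→StairC→Exit: bottleneck 3, flow now 20. (uses reverse residual edge)
No augmenting path remains; maximum flow = 20.
In the residual graph, reachable from Hall: {Hall, C3}.
Min-cut edges: Hall→C1 (5), Hall→StairA (8), C3→C5 (7); capacity 5 + 8 + 7 = 20.
This cut is saturated, so no flow can exceed 20.

20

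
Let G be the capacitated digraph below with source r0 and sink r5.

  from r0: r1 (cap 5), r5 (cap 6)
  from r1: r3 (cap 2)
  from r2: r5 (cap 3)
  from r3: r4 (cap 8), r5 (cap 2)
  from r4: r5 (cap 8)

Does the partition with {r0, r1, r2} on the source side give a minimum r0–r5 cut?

No — its capacity is 11, but the minimum cut has capacity 8.

Given cut capacity: 6 + 2 + 3 = 11.
Augment r0→r5: bottleneck 6, flow now 6.
Augment r0→r1→r3→r5: bottleneck 2, flow now 8.
No augmenting path remains; maximum flow = 8.
In the residual graph, reachable from r0: {r0, r1}.
Min-cut edges: r0→r5 (6), r1→r3 (2); capacity 6 + 2 = 8.
Cut capacity 11 exceeds the max flow 8, so it is not minimum.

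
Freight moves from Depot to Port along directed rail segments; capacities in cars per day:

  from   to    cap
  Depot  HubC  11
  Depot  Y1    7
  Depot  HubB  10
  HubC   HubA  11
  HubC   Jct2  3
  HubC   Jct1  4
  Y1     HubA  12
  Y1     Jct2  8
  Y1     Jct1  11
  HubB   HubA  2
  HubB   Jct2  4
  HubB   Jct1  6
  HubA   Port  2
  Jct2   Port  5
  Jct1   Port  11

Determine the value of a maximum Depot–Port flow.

18

Augment Depot→HubC→HubA→Port: bottleneck 2, flow now 2.
Augment Depot→HubC→Jct2→Port: bottleneck 3, flow now 5.
Augment Depot→HubC→Jct1→Port: bottleneck 4, flow now 9.
Augment Depot→Y1→Jct2→Port: bottleneck 2, flow now 11.
Augment Depot→Y1→Jct1→Port: bottleneck 5, flow now 16.
Augment Depot→HubB→Jct1→Port: bottleneck 2, flow now 18.
No augmenting path remains; maximum flow = 18.
In the residual graph, reachable from Depot: {Depot, HubC, Y1, HubB, HubA, Jct2, Jct1}.
Min-cut edges: HubA→Port (2), Jct2→Port (5), Jct1→Port (11); capacity 2 + 5 + 11 = 18.
This cut is saturated, so no flow can exceed 18.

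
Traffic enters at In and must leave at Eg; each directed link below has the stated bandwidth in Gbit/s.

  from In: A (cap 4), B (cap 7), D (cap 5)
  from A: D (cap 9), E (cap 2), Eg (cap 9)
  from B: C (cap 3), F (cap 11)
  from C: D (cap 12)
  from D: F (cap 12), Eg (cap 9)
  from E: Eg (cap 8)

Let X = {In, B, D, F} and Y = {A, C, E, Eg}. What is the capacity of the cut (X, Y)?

16

Edges leaving {In, B, D, F}: In→A (4), B→C (3), D→Eg (9).
Cut capacity = 4 + 3 + 9 = 16.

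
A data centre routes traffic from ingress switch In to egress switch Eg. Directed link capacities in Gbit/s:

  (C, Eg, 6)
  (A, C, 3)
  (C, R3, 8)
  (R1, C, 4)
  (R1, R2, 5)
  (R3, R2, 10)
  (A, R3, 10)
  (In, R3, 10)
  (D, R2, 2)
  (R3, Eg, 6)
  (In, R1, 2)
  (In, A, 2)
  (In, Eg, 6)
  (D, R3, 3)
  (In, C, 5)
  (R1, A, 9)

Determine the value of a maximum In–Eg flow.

Augment In→Eg: bottleneck 6, flow now 6.
Augment In→C→Eg: bottleneck 5, flow now 11.
Augment In→R3→Eg: bottleneck 6, flow now 17.
Augment In→R1→C→Eg: bottleneck 1, flow now 18.
No augmenting path remains; maximum flow = 18.
In the residual graph, reachable from In: {In, R1, A, C, R3, R2}.
Min-cut edges: In→Eg (6), C→Eg (6), R3→Eg (6); capacity 6 + 6 + 6 = 18.
This cut is saturated, so no flow can exceed 18.

18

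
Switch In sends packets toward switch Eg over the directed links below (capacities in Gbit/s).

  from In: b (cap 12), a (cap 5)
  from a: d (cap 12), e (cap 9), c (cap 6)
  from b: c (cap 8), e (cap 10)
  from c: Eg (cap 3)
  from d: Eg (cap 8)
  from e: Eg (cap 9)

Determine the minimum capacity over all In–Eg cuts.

Augment In→a→c→Eg: bottleneck 3, flow now 3.
Augment In→a→d→Eg: bottleneck 2, flow now 5.
Augment In→b→e→Eg: bottleneck 9, flow now 14.
Augment In→b→c→a→d→Eg: bottleneck 3, flow now 17. (uses reverse residual edge)
No augmenting path remains; maximum flow = 17.
By max-flow min-cut, the minimum cut capacity equals the max flow.
In the residual graph, reachable from In: {In}.
Min-cut edges: In→a (5), In→b (12); capacity 5 + 12 = 17.

17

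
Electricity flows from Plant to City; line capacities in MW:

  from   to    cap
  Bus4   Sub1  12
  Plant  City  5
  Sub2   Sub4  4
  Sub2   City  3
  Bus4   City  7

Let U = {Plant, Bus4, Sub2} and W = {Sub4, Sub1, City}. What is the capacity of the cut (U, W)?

Edges leaving {Plant, Bus4, Sub2}: Plant→City (5), Bus4→Sub1 (12), Bus4→City (7), Sub2→Sub4 (4), Sub2→City (3).
Cut capacity = 5 + 12 + 7 + 4 + 3 = 31.

31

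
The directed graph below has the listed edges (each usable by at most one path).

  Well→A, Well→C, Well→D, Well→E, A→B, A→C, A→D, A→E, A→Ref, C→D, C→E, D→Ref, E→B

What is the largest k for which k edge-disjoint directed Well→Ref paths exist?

Assign every edge capacity 1; by Menger, the answer equals the max flow.
Path Well→A→Ref (+1); total 1.
Path Well→D→Ref (+1); total 2.
No residual Well→Ref path; max flow = 2.
Certifying cut of size 2: {D→Ref, Well→A}.

2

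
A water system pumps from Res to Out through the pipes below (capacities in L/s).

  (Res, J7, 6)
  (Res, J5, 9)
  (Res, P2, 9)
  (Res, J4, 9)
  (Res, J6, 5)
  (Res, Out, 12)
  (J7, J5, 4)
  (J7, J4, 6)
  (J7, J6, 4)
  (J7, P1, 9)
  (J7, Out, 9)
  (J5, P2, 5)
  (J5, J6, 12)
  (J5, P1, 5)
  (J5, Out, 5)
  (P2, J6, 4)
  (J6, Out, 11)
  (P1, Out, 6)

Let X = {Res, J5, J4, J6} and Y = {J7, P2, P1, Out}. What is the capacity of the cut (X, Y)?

Edges leaving {Res, J5, J4, J6}: Res→J7 (6), Res→P2 (9), Res→Out (12), J5→P2 (5), J5→P1 (5), J5→Out (5), J6→Out (11).
Cut capacity = 6 + 9 + 12 + 5 + 5 + 5 + 11 = 53.

53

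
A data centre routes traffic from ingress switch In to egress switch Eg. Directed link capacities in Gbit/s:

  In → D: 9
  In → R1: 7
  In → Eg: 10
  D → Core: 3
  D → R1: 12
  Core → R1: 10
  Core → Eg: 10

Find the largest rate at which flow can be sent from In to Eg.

13

Augment In→Eg: bottleneck 10, flow now 10.
Augment In→D→Core→Eg: bottleneck 3, flow now 13.
No augmenting path remains; maximum flow = 13.
In the residual graph, reachable from In: {In, D, R1}.
Min-cut edges: In→Eg (10), D→Core (3); capacity 10 + 3 = 13.
This cut is saturated, so no flow can exceed 13.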